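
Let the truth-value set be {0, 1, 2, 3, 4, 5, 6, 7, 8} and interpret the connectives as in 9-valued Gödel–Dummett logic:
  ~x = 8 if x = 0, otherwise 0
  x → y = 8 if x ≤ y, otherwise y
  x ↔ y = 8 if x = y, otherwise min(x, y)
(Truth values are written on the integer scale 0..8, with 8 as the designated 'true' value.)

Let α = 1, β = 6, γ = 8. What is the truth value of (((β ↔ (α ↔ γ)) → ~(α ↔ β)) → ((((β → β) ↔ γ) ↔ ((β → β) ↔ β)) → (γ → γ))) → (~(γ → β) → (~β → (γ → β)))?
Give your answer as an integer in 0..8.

8

α ↔ γ = 1 ↔ 8 = 1
β ↔ (α ↔ γ) = 6 ↔ 1 = 1
α ↔ β = 1 ↔ 6 = 1
~(α ↔ β) = ~1 = 0
(β ↔ (α ↔ γ)) → ~(α ↔ β) = 1 → 0 = 0
β → β = 6 → 6 = 8
(β → β) ↔ γ = 8 ↔ 8 = 8
β → β = 6 → 6 = 8
(β → β) ↔ β = 8 ↔ 6 = 6
((β → β) ↔ γ) ↔ ((β → β) ↔ β) = 8 ↔ 6 = 6
γ → γ = 8 → 8 = 8
(((β → β) ↔ γ) ↔ ((β → β) ↔ β)) → (γ → γ) = 6 → 8 = 8
((β ↔ (α ↔ γ)) → ~(α ↔ β)) → ((((β → β) ↔ γ) ↔ ((β → β) ↔ β)) → (γ → γ)) = 0 → 8 = 8
γ → β = 8 → 6 = 6
~(γ → β) = ~6 = 0
~β = ~6 = 0
γ → β = 8 → 6 = 6
~β → (γ → β) = 0 → 6 = 8
~(γ → β) → (~β → (γ → β)) = 0 → 8 = 8
(((β ↔ (α ↔ γ)) → ~(α ↔ β)) → ((((β → β) ↔ γ) ↔ ((β → β) ↔ β)) → (γ → γ))) → (~(γ → β) → (~β → (γ → β))) = 8 → 8 = 8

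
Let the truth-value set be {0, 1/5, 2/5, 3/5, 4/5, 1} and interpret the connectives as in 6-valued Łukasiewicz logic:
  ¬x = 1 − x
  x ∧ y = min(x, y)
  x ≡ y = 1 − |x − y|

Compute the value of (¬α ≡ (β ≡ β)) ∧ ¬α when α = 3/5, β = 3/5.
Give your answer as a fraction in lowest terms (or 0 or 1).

2/5

¬α = ¬3/5 = 2/5
β ≡ β = 3/5 ≡ 3/5 = 1
¬α ≡ (β ≡ β) = 2/5 ≡ 1 = 2/5
¬α = ¬3/5 = 2/5
(¬α ≡ (β ≡ β)) ∧ ¬α = 2/5 ∧ 2/5 = 2/5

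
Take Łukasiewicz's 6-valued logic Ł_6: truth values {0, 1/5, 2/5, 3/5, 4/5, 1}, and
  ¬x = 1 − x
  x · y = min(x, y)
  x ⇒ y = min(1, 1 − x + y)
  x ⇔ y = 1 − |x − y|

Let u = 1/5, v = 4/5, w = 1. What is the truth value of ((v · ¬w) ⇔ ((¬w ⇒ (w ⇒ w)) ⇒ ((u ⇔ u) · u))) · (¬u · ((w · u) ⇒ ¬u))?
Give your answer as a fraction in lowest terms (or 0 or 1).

4/5

¬w = ¬1 = 0
v · ¬w = 4/5 · 0 = 0
¬w = ¬1 = 0
w ⇒ w = 1 ⇒ 1 = 1
¬w ⇒ (w ⇒ w) = 0 ⇒ 1 = 1
u ⇔ u = 1/5 ⇔ 1/5 = 1
(u ⇔ u) · u = 1 · 1/5 = 1/5
(¬w ⇒ (w ⇒ w)) ⇒ ((u ⇔ u) · u) = 1 ⇒ 1/5 = 1/5
(v · ¬w) ⇔ ((¬w ⇒ (w ⇒ w)) ⇒ ((u ⇔ u) · u)) = 0 ⇔ 1/5 = 4/5
¬u = ¬1/5 = 4/5
w · u = 1 · 1/5 = 1/5
¬u = ¬1/5 = 4/5
(w · u) ⇒ ¬u = 1/5 ⇒ 4/5 = 1
¬u · ((w · u) ⇒ ¬u) = 4/5 · 1 = 4/5
((v · ¬w) ⇔ ((¬w ⇒ (w ⇒ w)) ⇒ ((u ⇔ u) · u))) · (¬u · ((w · u) ⇒ ¬u)) = 4/5 · 4/5 = 4/5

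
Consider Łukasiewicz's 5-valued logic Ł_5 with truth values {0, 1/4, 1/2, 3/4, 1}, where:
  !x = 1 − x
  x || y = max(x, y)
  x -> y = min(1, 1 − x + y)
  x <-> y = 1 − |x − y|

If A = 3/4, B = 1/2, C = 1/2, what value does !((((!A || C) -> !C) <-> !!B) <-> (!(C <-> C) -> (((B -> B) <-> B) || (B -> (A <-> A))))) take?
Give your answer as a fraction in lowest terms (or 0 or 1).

!A = !3/4 = 1/4
!A || C = 1/4 || 1/2 = 1/2
!C = !1/2 = 1/2
(!A || C) -> !C = 1/2 -> 1/2 = 1
!B = !1/2 = 1/2
!!B = !1/2 = 1/2
((!A || C) -> !C) <-> !!B = 1 <-> 1/2 = 1/2
C <-> C = 1/2 <-> 1/2 = 1
!(C <-> C) = !1 = 0
B -> B = 1/2 -> 1/2 = 1
(B -> B) <-> B = 1 <-> 1/2 = 1/2
A <-> A = 3/4 <-> 3/4 = 1
B -> (A <-> A) = 1/2 -> 1 = 1
((B -> B) <-> B) || (B -> (A <-> A)) = 1/2 || 1 = 1
!(C <-> C) -> (((B -> B) <-> B) || (B -> (A <-> A))) = 0 -> 1 = 1
(((!A || C) -> !C) <-> !!B) <-> (!(C <-> C) -> (((B -> B) <-> B) || (B -> (A <-> A)))) = 1/2 <-> 1 = 1/2
!((((!A || C) -> !C) <-> !!B) <-> (!(C <-> C) -> (((B -> B) <-> B) || (B -> (A <-> A))))) = !1/2 = 1/2

1/2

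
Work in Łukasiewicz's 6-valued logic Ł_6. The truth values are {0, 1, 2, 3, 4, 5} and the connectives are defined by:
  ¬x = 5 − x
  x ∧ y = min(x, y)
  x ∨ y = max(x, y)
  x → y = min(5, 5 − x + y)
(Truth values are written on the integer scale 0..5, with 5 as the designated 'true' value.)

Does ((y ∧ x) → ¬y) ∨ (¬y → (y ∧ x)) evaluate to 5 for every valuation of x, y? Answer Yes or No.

At x = 1, y = 3, for instance:
y ∧ x = 3 ∧ 1 = 1
¬y = ¬3 = 2
(y ∧ x) → ¬y = 1 → 2 = 5
¬y → (y ∧ x) = 2 → 1 = 4
((y ∧ x) → ¬y) ∨ (¬y → (y ∧ x)) = 5 ∨ 4 = 5
and checking the remaining 35 assignments likewise gives ≥ 5 in every case.

Yes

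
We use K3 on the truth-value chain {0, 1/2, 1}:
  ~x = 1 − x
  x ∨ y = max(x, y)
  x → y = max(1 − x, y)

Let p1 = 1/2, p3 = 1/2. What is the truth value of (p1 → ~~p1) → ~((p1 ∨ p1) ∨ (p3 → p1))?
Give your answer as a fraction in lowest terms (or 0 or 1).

~p1 = ~1/2 = 1/2
~~p1 = ~1/2 = 1/2
p1 → ~~p1 = 1/2 → 1/2 = 1/2
p1 ∨ p1 = 1/2 ∨ 1/2 = 1/2
p3 → p1 = 1/2 → 1/2 = 1/2
(p1 ∨ p1) ∨ (p3 → p1) = 1/2 ∨ 1/2 = 1/2
~((p1 ∨ p1) ∨ (p3 → p1)) = ~1/2 = 1/2
(p1 → ~~p1) → ~((p1 ∨ p1) ∨ (p3 → p1)) = 1/2 → 1/2 = 1/2

1/2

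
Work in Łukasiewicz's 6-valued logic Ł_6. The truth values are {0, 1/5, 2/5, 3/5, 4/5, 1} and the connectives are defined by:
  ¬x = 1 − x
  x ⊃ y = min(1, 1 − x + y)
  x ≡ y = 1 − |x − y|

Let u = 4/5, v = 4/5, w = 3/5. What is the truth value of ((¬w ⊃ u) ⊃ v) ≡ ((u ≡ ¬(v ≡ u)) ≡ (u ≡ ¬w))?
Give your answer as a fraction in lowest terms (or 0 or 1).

4/5

¬w = ¬3/5 = 2/5
¬w ⊃ u = 2/5 ⊃ 4/5 = 1
(¬w ⊃ u) ⊃ v = 1 ⊃ 4/5 = 4/5
v ≡ u = 4/5 ≡ 4/5 = 1
¬(v ≡ u) = ¬1 = 0
u ≡ ¬(v ≡ u) = 4/5 ≡ 0 = 1/5
¬w = ¬3/5 = 2/5
u ≡ ¬w = 4/5 ≡ 2/5 = 3/5
(u ≡ ¬(v ≡ u)) ≡ (u ≡ ¬w) = 1/5 ≡ 3/5 = 3/5
((¬w ⊃ u) ⊃ v) ≡ ((u ≡ ¬(v ≡ u)) ≡ (u ≡ ¬w)) = 4/5 ≡ 3/5 = 4/5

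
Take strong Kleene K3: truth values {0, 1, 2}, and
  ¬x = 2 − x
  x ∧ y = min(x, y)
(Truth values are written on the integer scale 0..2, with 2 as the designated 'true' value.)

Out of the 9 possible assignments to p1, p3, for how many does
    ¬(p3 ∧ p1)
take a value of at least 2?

p1 = 0, p3 = 0 ↦ 2  ≥
p1 = 0, p3 = 1 ↦ 2  ≥
p1 = 0, p3 = 2 ↦ 2  ≥
p1 = 1, p3 = 0 ↦ 2  ≥
p1 = 1, p3 = 1 ↦ 1  <
p1 = 1, p3 = 2 ↦ 1  <
p1 = 2, p3 = 0 ↦ 2  ≥
p1 = 2, p3 = 1 ↦ 1  <
p1 = 2, p3 = 2 ↦ 0  <
So 5 of the 9 assignments meet the threshold.

5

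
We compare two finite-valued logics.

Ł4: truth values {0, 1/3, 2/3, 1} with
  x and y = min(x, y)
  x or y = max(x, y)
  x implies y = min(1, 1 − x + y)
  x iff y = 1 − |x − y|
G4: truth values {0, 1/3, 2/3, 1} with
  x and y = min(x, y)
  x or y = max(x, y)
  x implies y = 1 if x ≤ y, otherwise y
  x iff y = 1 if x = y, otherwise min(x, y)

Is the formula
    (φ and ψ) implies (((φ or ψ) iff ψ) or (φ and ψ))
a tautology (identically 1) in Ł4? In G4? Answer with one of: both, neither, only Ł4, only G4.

In Ł4: every assignment gives 1 — tautology.
In G4: every assignment gives 1 — tautology.

both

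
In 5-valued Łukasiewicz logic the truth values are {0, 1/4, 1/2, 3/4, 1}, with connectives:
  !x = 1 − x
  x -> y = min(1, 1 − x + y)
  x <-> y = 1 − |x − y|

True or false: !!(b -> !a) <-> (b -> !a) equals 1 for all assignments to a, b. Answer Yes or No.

At a = 1/2, b = 1/2, for instance:
!a = !1/2 = 1/2
b -> !a = 1/2 -> 1/2 = 1
!(b -> !a) = !1 = 0
!!(b -> !a) = !0 = 1
!!(b -> !a) <-> (b -> !a) = 1 <-> 1 = 1
and checking the remaining 24 assignments likewise gives ≥ 1 in every case.

Yes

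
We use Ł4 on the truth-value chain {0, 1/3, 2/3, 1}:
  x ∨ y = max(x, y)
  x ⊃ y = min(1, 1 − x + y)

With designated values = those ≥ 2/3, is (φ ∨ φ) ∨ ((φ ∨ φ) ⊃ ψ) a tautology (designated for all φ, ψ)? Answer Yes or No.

φ = 0, ψ = 0 ↦ 1
φ = 0, ψ = 1/3 ↦ 1
φ = 0, ψ = 2/3 ↦ 1
φ = 0, ψ = 1 ↦ 1
φ = 1/3, ψ = 0 ↦ 2/3
φ = 1/3, ψ = 1/3 ↦ 1
φ = 1/3, ψ = 2/3 ↦ 1
φ = 1/3, ψ = 1 ↦ 1
φ = 2/3, ψ = 0 ↦ 2/3
φ = 2/3, ψ = 1/3 ↦ 2/3
φ = 2/3, ψ = 2/3 ↦ 1
φ = 2/3, ψ = 1 ↦ 1
φ = 1, ψ = 0 ↦ 1
φ = 1, ψ = 1/3 ↦ 1
φ = 1, ψ = 2/3 ↦ 1
φ = 1, ψ = 1 ↦ 1
Every assignment gives a value ≥ 2/3.

Yes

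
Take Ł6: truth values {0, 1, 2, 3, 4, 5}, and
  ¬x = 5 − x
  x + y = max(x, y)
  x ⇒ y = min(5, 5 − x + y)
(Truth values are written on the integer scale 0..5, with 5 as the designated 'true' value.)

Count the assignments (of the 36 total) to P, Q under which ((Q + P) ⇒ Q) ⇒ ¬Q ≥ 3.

value 5: 12 assignments (counts)
value 4: 4 assignments (counts)
value 3: 4 assignments (counts)
value 2: 5 assignments
value 1: 5 assignments
value 0: 6 assignments
So 20 of the 36 assignments meet the threshold.

20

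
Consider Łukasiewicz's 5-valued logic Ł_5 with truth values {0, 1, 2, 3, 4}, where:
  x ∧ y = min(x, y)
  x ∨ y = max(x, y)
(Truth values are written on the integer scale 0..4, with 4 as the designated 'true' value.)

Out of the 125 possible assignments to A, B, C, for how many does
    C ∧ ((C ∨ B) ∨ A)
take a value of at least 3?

value 4: 25 assignments (counts)
value 3: 25 assignments (counts)
value 2: 25 assignments
value 1: 25 assignments
value 0: 25 assignments
So 50 of the 125 assignments meet the threshold.

50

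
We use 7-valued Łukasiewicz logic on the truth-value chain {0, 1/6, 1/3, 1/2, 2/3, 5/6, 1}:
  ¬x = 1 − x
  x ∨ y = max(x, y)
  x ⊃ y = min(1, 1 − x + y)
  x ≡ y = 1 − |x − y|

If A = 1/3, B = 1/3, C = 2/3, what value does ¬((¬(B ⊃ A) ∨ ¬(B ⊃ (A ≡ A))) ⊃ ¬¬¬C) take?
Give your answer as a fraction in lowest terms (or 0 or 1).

0

B ⊃ A = 1/3 ⊃ 1/3 = 1
¬(B ⊃ A) = ¬1 = 0
A ≡ A = 1/3 ≡ 1/3 = 1
B ⊃ (A ≡ A) = 1/3 ⊃ 1 = 1
¬(B ⊃ (A ≡ A)) = ¬1 = 0
¬(B ⊃ A) ∨ ¬(B ⊃ (A ≡ A)) = 0 ∨ 0 = 0
¬C = ¬2/3 = 1/3
¬¬C = ¬1/3 = 2/3
¬¬¬C = ¬2/3 = 1/3
(¬(B ⊃ A) ∨ ¬(B ⊃ (A ≡ A))) ⊃ ¬¬¬C = 0 ⊃ 1/3 = 1
¬((¬(B ⊃ A) ∨ ¬(B ⊃ (A ≡ A))) ⊃ ¬¬¬C) = ¬1 = 0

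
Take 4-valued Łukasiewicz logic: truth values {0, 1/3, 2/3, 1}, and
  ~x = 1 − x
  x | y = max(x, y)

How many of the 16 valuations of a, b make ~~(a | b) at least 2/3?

a = 0, b = 0 ↦ 0  <
a = 0, b = 1/3 ↦ 1/3  <
a = 0, b = 2/3 ↦ 2/3  ≥
a = 0, b = 1 ↦ 1  ≥
a = 1/3, b = 0 ↦ 1/3  <
a = 1/3, b = 1/3 ↦ 1/3  <
a = 1/3, b = 2/3 ↦ 2/3  ≥
a = 1/3, b = 1 ↦ 1  ≥
a = 2/3, b = 0 ↦ 2/3  ≥
a = 2/3, b = 1/3 ↦ 2/3  ≥
a = 2/3, b = 2/3 ↦ 2/3  ≥
a = 2/3, b = 1 ↦ 1  ≥
a = 1, b = 0 ↦ 1  ≥
a = 1, b = 1/3 ↦ 1  ≥
a = 1, b = 2/3 ↦ 1  ≥
a = 1, b = 1 ↦ 1  ≥
So 12 of the 16 assignments meet the threshold.

12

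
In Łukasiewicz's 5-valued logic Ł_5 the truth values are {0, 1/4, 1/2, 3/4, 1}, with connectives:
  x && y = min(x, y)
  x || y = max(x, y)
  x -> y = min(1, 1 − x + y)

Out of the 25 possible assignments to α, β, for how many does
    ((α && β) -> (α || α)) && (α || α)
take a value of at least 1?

5

value 1: 5 assignments (counts)
value 3/4: 5 assignments
value 1/2: 5 assignments
value 1/4: 5 assignments
value 0: 5 assignments
So 5 of the 25 assignments meet the threshold.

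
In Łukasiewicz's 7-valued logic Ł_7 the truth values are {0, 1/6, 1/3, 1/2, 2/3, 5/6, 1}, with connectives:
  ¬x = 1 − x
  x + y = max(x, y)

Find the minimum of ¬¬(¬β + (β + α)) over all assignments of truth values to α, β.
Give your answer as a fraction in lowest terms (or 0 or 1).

1/2

Take α = 0, β = 1/2:
¬β = ¬1/2 = 1/2
β + α = 1/2 + 0 = 1/2
¬β + (β + α) = 1/2 + 1/2 = 1/2
¬(¬β + (β + α)) = ¬1/2 = 1/2
¬¬(¬β + (β + α)) = ¬1/2 = 1/2
No assignment yields a value below 1/2, so this is the minimum.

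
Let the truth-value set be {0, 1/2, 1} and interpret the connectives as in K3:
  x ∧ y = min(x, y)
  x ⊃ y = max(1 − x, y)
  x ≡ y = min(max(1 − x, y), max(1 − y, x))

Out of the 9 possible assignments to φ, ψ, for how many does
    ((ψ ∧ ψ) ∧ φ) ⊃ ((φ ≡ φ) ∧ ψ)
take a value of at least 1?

φ = 0, ψ = 0 ↦ 1  ≥
φ = 0, ψ = 1/2 ↦ 1  ≥
φ = 0, ψ = 1 ↦ 1  ≥
φ = 1/2, ψ = 0 ↦ 1  ≥
φ = 1/2, ψ = 1/2 ↦ 1/2  <
φ = 1/2, ψ = 1 ↦ 1/2  <
φ = 1, ψ = 0 ↦ 1  ≥
φ = 1, ψ = 1/2 ↦ 1/2  <
φ = 1, ψ = 1 ↦ 1  ≥
So 6 of the 9 assignments meet the threshold.

6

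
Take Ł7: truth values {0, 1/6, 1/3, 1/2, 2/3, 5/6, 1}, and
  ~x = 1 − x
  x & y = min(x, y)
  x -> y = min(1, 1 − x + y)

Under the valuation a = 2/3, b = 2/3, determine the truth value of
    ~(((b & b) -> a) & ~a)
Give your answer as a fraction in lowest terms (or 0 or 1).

b & b = 2/3 & 2/3 = 2/3
(b & b) -> a = 2/3 -> 2/3 = 1
~a = ~2/3 = 1/3
((b & b) -> a) & ~a = 1 & 1/3 = 1/3
~(((b & b) -> a) & ~a) = ~1/3 = 2/3

2/3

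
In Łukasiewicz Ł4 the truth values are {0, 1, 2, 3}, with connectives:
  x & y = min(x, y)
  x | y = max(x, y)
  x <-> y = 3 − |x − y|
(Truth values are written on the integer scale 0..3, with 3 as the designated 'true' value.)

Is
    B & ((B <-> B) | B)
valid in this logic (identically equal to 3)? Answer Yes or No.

No

Counterexample: take B = 0.
B <-> B = 0 <-> 0 = 3
(B <-> B) | B = 3 | 0 = 3
B & ((B <-> B) | B) = 0 & 3 = 0
This gives 0 ≠ 3.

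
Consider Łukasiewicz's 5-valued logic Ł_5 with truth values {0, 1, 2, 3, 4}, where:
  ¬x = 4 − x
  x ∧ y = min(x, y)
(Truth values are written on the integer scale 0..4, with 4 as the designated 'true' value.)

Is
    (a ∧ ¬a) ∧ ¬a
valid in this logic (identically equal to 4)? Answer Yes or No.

Counterexample: take a = 0.
¬a = ¬0 = 4
a ∧ ¬a = 0 ∧ 4 = 0
(a ∧ ¬a) ∧ ¬a = 0 ∧ 4 = 0
This gives 0 ≠ 4.

No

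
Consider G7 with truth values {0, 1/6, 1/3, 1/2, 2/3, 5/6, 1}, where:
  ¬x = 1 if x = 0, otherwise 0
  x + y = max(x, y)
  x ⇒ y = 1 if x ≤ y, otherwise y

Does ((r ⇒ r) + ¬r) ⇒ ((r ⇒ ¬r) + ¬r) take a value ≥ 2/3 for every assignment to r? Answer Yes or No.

No

Counterexample: take r = 1/6.
r ⇒ r = 1/6 ⇒ 1/6 = 1
¬r = ¬1/6 = 0
(r ⇒ r) + ¬r = 1 + 0 = 1
¬r = ¬1/6 = 0
r ⇒ ¬r = 1/6 ⇒ 0 = 0
¬r = ¬1/6 = 0
(r ⇒ ¬r) + ¬r = 0 + 0 = 0
((r ⇒ r) + ¬r) ⇒ ((r ⇒ ¬r) + ¬r) = 1 ⇒ 0 = 0
This gives 0, which is below 2/3.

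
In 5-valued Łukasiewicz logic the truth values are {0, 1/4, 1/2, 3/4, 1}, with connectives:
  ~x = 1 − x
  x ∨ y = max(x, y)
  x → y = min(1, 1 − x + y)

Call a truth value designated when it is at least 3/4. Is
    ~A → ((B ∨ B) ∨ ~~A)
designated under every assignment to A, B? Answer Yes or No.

Counterexample: take A = 0, B = 0.
~A = ~0 = 1
B ∨ B = 0 ∨ 0 = 0
~A = ~0 = 1
~~A = ~1 = 0
(B ∨ B) ∨ ~~A = 0 ∨ 0 = 0
~A → ((B ∨ B) ∨ ~~A) = 1 → 0 = 0
This gives 0, which is below 3/4.

No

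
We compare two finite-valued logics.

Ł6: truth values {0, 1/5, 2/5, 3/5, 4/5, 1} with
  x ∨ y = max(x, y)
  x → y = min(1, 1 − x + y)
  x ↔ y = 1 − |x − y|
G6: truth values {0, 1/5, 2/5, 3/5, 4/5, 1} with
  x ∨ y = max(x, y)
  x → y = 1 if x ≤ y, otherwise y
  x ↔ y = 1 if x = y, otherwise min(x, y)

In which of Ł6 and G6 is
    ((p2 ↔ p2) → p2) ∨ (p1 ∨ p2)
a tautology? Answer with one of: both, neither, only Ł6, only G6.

neither

In Ł6: at p1 = 0, p2 = 0 the value is 0 — not a tautology.
In G6: at p1 = 0, p2 = 0 the value is 0 — not a tautology.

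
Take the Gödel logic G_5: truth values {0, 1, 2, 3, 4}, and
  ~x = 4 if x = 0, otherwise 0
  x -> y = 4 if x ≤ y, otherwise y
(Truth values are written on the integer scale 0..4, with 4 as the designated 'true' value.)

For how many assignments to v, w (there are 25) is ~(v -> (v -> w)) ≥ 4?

value 4: 4 assignments (counts)
value 0: 21 assignments
So 4 of the 25 assignments meet the threshold.

4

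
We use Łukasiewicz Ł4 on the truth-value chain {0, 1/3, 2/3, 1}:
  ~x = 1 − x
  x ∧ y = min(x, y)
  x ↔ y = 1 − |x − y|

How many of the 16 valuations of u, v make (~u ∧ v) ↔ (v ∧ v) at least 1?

10

u = 0, v = 0 ↦ 1  ≥
u = 0, v = 1/3 ↦ 1  ≥
u = 0, v = 2/3 ↦ 1  ≥
u = 0, v = 1 ↦ 1  ≥
u = 1/3, v = 0 ↦ 1  ≥
u = 1/3, v = 1/3 ↦ 1  ≥
u = 1/3, v = 2/3 ↦ 1  ≥
u = 1/3, v = 1 ↦ 2/3  <
u = 2/3, v = 0 ↦ 1  ≥
u = 2/3, v = 1/3 ↦ 1  ≥
u = 2/3, v = 2/3 ↦ 2/3  <
u = 2/3, v = 1 ↦ 1/3  <
u = 1, v = 0 ↦ 1  ≥
u = 1, v = 1/3 ↦ 2/3  <
u = 1, v = 2/3 ↦ 1/3  <
u = 1, v = 1 ↦ 0  <
So 10 of the 16 assignments meet the threshold.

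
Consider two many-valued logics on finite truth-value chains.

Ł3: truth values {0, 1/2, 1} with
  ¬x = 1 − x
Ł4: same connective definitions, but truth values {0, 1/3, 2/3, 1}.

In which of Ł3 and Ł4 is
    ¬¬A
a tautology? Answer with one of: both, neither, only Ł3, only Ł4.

neither

In Ł3: at A = 0 the value is 0 — not a tautology.
In Ł4: at A = 0 the value is 0 — not a tautology.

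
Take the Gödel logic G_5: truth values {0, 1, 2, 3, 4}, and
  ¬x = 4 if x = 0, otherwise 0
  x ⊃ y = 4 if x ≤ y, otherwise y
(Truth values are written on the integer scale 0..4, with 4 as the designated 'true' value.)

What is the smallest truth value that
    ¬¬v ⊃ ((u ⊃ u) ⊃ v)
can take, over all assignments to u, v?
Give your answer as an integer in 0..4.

Take u = 0, v = 1:
¬v = ¬1 = 0
¬¬v = ¬0 = 4
u ⊃ u = 0 ⊃ 0 = 4
(u ⊃ u) ⊃ v = 4 ⊃ 1 = 1
¬¬v ⊃ ((u ⊃ u) ⊃ v) = 4 ⊃ 1 = 1
No assignment yields a value below 1, so this is the minimum.

1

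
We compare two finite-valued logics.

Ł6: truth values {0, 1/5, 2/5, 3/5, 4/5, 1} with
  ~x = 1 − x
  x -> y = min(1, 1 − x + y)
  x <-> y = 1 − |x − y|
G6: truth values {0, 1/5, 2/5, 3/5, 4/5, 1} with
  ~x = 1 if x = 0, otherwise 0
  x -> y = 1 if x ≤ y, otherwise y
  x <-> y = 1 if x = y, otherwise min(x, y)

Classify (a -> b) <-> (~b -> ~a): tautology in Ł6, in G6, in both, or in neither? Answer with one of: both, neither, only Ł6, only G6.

In Ł6: every assignment gives 1 — tautology.
In G6: at a = 2/5, b = 1/5 the value is 1/5 — not a tautology.

only Ł6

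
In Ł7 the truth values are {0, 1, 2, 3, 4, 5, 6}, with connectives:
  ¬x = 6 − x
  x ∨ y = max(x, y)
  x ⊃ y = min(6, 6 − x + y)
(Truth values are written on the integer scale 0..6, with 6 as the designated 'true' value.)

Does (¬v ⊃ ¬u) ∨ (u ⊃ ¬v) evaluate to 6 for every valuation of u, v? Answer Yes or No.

No

Counterexample: take u = 4, v = 3.
¬v = ¬3 = 3
¬u = ¬4 = 2
¬v ⊃ ¬u = 3 ⊃ 2 = 5
¬v = ¬3 = 3
u ⊃ ¬v = 4 ⊃ 3 = 5
(¬v ⊃ ¬u) ∨ (u ⊃ ¬v) = 5 ∨ 5 = 5
This gives 5 ≠ 6.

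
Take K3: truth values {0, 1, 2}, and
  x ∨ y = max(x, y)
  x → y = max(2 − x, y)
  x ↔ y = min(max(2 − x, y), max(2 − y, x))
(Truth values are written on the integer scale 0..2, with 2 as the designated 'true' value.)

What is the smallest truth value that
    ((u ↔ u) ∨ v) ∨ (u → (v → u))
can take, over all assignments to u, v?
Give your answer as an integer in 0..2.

1

Take u = 1, v = 1:
u ↔ u = 1 ↔ 1 = 1
(u ↔ u) ∨ v = 1 ∨ 1 = 1
v → u = 1 → 1 = 1
u → (v → u) = 1 → 1 = 1
((u ↔ u) ∨ v) ∨ (u → (v → u)) = 1 ∨ 1 = 1
No assignment yields a value below 1, so this is the minimum.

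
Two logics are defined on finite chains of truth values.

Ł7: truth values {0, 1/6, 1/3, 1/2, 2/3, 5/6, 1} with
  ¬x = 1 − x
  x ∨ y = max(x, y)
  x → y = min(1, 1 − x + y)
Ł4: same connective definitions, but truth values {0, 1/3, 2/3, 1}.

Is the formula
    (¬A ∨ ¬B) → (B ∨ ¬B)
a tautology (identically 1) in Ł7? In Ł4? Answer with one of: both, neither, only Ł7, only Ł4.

neither

In Ł7: at A = 0, B = 1/6 the value is 5/6 — not a tautology.
In Ł4: at A = 0, B = 1/3 the value is 2/3 — not a tautology.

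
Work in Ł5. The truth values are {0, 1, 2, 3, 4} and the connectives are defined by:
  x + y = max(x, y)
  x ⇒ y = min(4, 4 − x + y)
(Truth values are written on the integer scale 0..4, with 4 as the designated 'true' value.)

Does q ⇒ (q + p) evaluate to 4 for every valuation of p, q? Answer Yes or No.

Yes

At p = 0, q = 1, for instance:
q + p = 1 + 0 = 1
q ⇒ (q + p) = 1 ⇒ 1 = 4
and checking the remaining 24 assignments likewise gives ≥ 4 in every case.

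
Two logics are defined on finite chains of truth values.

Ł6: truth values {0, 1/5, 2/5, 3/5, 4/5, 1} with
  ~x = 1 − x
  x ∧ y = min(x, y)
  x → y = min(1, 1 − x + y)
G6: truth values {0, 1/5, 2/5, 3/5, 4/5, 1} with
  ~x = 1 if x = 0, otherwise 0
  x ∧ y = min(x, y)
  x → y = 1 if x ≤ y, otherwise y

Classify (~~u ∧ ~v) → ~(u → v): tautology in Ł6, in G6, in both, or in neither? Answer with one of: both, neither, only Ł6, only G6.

In Ł6: at u = 1/5, v = 1/5 the value is 4/5 — not a tautology.
In G6: every assignment gives 1 — tautology.

only G6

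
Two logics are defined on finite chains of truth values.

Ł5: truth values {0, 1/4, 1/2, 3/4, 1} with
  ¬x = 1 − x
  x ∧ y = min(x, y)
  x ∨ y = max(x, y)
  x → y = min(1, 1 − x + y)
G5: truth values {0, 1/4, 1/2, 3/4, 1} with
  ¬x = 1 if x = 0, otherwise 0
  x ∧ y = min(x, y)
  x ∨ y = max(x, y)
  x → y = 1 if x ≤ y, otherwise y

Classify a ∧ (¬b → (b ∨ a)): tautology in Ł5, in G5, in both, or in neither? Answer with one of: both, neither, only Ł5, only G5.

neither

In Ł5: at a = 0, b = 0 the value is 0 — not a tautology.
In G5: at a = 0, b = 0 the value is 0 — not a tautology.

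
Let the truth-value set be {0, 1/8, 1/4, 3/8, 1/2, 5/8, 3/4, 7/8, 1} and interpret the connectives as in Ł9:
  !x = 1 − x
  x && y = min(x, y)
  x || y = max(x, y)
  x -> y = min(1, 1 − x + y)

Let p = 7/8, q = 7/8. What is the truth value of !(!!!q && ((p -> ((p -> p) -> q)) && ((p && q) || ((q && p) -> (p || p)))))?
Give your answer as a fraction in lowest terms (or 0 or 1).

!q = !7/8 = 1/8
!!q = !1/8 = 7/8
!!!q = !7/8 = 1/8
p -> p = 7/8 -> 7/8 = 1
(p -> p) -> q = 1 -> 7/8 = 7/8
p -> ((p -> p) -> q) = 7/8 -> 7/8 = 1
p && q = 7/8 && 7/8 = 7/8
q && p = 7/8 && 7/8 = 7/8
p || p = 7/8 || 7/8 = 7/8
(q && p) -> (p || p) = 7/8 -> 7/8 = 1
(p && q) || ((q && p) -> (p || p)) = 7/8 || 1 = 1
(p -> ((p -> p) -> q)) && ((p && q) || ((q && p) -> (p || p))) = 1 && 1 = 1
!!!q && ((p -> ((p -> p) -> q)) && ((p && q) || ((q && p) -> (p || p)))) = 1/8 && 1 = 1/8
!(!!!q && ((p -> ((p -> p) -> q)) && ((p && q) || ((q && p) -> (p || p))))) = !1/8 = 7/8

7/8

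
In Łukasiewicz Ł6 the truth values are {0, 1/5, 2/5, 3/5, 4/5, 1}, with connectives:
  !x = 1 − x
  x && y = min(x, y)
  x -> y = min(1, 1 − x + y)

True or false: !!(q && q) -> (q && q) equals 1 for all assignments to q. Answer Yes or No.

Yes

q = 0 ↦ 1
q = 1/5 ↦ 1
q = 2/5 ↦ 1
q = 3/5 ↦ 1
q = 4/5 ↦ 1
q = 1 ↦ 1
Every assignment gives a value ≥ 1.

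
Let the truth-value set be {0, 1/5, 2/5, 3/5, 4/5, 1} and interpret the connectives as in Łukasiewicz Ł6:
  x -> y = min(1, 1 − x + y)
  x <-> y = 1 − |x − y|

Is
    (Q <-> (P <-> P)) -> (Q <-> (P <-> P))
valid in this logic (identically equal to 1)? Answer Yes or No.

At P = 3/5, Q = 1/5, for instance:
P <-> P = 3/5 <-> 3/5 = 1
Q <-> (P <-> P) = 1/5 <-> 1 = 1/5
(Q <-> (P <-> P)) -> (Q <-> (P <-> P)) = 1/5 -> 1/5 = 1
and checking the remaining 35 assignments likewise gives ≥ 1 in every case.

Yes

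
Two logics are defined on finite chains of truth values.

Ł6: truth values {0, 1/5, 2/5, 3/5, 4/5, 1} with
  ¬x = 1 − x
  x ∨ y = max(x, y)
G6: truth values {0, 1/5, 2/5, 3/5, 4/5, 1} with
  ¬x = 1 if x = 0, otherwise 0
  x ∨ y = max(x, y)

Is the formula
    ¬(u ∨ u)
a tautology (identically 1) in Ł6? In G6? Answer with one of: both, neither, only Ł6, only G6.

In Ł6: at u = 1/5 the value is 4/5 — not a tautology.
In G6: at u = 1/5 the value is 0 — not a tautology.

neither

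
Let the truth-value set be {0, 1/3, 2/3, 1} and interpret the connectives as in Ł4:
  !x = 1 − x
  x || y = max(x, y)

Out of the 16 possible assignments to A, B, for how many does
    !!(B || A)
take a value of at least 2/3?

12

A = 0, B = 0 ↦ 0  <
A = 0, B = 1/3 ↦ 1/3  <
A = 0, B = 2/3 ↦ 2/3  ≥
A = 0, B = 1 ↦ 1  ≥
A = 1/3, B = 0 ↦ 1/3  <
A = 1/3, B = 1/3 ↦ 1/3  <
A = 1/3, B = 2/3 ↦ 2/3  ≥
A = 1/3, B = 1 ↦ 1  ≥
A = 2/3, B = 0 ↦ 2/3  ≥
A = 2/3, B = 1/3 ↦ 2/3  ≥
A = 2/3, B = 2/3 ↦ 2/3  ≥
A = 2/3, B = 1 ↦ 1  ≥
A = 1, B = 0 ↦ 1  ≥
A = 1, B = 1/3 ↦ 1  ≥
A = 1, B = 2/3 ↦ 1  ≥
A = 1, B = 1 ↦ 1  ≥
So 12 of the 16 assignments meet the threshold.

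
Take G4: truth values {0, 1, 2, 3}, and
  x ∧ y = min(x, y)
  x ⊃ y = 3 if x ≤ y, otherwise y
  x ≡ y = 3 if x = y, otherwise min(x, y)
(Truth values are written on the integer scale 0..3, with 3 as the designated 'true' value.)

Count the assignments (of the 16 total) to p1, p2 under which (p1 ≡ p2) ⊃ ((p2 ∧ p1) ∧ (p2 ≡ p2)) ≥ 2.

14

p1 = 0, p2 = 0 ↦ 0  <
p1 = 0, p2 = 1 ↦ 3  ≥
p1 = 0, p2 = 2 ↦ 3  ≥
p1 = 0, p2 = 3 ↦ 3  ≥
p1 = 1, p2 = 0 ↦ 3  ≥
p1 = 1, p2 = 1 ↦ 1  <
p1 = 1, p2 = 2 ↦ 3  ≥
p1 = 1, p2 = 3 ↦ 3  ≥
p1 = 2, p2 = 0 ↦ 3  ≥
p1 = 2, p2 = 1 ↦ 3  ≥
p1 = 2, p2 = 2 ↦ 2  ≥
p1 = 2, p2 = 3 ↦ 3  ≥
p1 = 3, p2 = 0 ↦ 3  ≥
p1 = 3, p2 = 1 ↦ 3  ≥
p1 = 3, p2 = 2 ↦ 3  ≥
p1 = 3, p2 = 3 ↦ 3  ≥
So 14 of the 16 assignments meet the threshold.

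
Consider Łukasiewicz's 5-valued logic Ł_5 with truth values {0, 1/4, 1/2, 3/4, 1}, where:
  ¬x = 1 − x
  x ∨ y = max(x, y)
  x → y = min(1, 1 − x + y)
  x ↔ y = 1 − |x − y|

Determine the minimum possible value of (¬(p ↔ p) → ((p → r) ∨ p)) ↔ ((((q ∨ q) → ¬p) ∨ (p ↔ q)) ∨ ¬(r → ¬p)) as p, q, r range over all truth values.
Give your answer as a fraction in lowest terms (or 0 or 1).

1/2

Take p = 1/2, q = 1, r = 0:
p ↔ p = 1/2 ↔ 1/2 = 1
¬(p ↔ p) = ¬1 = 0
p → r = 1/2 → 0 = 1/2
(p → r) ∨ p = 1/2 ∨ 1/2 = 1/2
¬(p ↔ p) → ((p → r) ∨ p) = 0 → 1/2 = 1
q ∨ q = 1 ∨ 1 = 1
¬p = ¬1/2 = 1/2
(q ∨ q) → ¬p = 1 → 1/2 = 1/2
p ↔ q = 1/2 ↔ 1 = 1/2
((q ∨ q) → ¬p) ∨ (p ↔ q) = 1/2 ∨ 1/2 = 1/2
¬p = ¬1/2 = 1/2
r → ¬p = 0 → 1/2 = 1
¬(r → ¬p) = ¬1 = 0
(((q ∨ q) → ¬p) ∨ (p ↔ q)) ∨ ¬(r → ¬p) = 1/2 ∨ 0 = 1/2
(¬(p ↔ p) → ((p → r) ∨ p)) ↔ ((((q ∨ q) → ¬p) ∨ (p ↔ q)) ∨ ¬(r → ¬p)) = 1 ↔ 1/2 = 1/2
No assignment yields a value below 1/2, so this is the minimum.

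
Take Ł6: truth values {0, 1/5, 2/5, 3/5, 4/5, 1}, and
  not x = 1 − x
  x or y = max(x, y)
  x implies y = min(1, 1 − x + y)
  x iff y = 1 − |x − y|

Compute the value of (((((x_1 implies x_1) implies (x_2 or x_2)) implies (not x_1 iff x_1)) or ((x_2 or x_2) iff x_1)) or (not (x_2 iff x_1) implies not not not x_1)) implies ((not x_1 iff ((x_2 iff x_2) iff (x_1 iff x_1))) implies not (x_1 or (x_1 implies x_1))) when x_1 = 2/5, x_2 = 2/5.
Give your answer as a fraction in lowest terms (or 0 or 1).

2/5

x_1 implies x_1 = 2/5 implies 2/5 = 1
x_2 or x_2 = 2/5 or 2/5 = 2/5
(x_1 implies x_1) implies (x_2 or x_2) = 1 implies 2/5 = 2/5
not x_1 = not 2/5 = 3/5
not x_1 iff x_1 = 3/5 iff 2/5 = 4/5
((x_1 implies x_1) implies (x_2 or x_2)) implies (not x_1 iff x_1) = 2/5 implies 4/5 = 1
x_2 or x_2 = 2/5 or 2/5 = 2/5
(x_2 or x_2) iff x_1 = 2/5 iff 2/5 = 1
(((x_1 implies x_1) implies (x_2 or x_2)) implies (not x_1 iff x_1)) or ((x_2 or x_2) iff x_1) = 1 or 1 = 1
x_2 iff x_1 = 2/5 iff 2/5 = 1
not (x_2 iff x_1) = not 1 = 0
not x_1 = not 2/5 = 3/5
not not x_1 = not 3/5 = 2/5
not not not x_1 = not 2/5 = 3/5
not (x_2 iff x_1) implies not not not x_1 = 0 implies 3/5 = 1
((((x_1 implies x_1) implies (x_2 or x_2)) implies (not x_1 iff x_1)) or ((x_2 or x_2) iff x_1)) or (not (x_2 iff x_1) implies not not not x_1) = 1 or 1 = 1
not x_1 = not 2/5 = 3/5
x_2 iff x_2 = 2/5 iff 2/5 = 1
x_1 iff x_1 = 2/5 iff 2/5 = 1
(x_2 iff x_2) iff (x_1 iff x_1) = 1 iff 1 = 1
not x_1 iff ((x_2 iff x_2) iff (x_1 iff x_1)) = 3/5 iff 1 = 3/5
x_1 implies x_1 = 2/5 implies 2/5 = 1
x_1 or (x_1 implies x_1) = 2/5 or 1 = 1
not (x_1 or (x_1 implies x_1)) = not 1 = 0
(not x_1 iff ((x_2 iff x_2) iff (x_1 iff x_1))) implies not (x_1 or (x_1 implies x_1)) = 3/5 implies 0 = 2/5
(((((x_1 implies x_1) implies (x_2 or x_2)) implies (not x_1 iff x_1)) or ((x_2 or x_2) iff x_1)) or (not (x_2 iff x_1) implies not not not x_1)) implies ((not x_1 iff ((x_2 iff x_2) iff (x_1 iff x_1))) implies not (x_1 or (x_1 implies x_1))) = 1 implies 2/5 = 2/5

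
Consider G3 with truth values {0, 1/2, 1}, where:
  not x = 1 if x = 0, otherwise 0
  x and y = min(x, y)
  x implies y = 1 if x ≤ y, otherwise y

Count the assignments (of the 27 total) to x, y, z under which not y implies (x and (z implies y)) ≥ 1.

value 1: 19 assignments (counts)
value 1/2: 1 assignment
value 0: 7 assignments
So 19 of the 27 assignments meet the threshold.

19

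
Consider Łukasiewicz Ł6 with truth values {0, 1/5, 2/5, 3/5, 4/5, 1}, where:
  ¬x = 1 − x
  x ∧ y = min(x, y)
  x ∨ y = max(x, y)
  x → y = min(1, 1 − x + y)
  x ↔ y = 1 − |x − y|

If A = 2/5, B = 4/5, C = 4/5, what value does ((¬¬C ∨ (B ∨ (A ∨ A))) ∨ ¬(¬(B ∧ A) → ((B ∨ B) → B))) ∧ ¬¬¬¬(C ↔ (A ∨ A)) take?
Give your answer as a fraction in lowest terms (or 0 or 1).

¬C = ¬4/5 = 1/5
¬¬C = ¬1/5 = 4/5
A ∨ A = 2/5 ∨ 2/5 = 2/5
B ∨ (A ∨ A) = 4/5 ∨ 2/5 = 4/5
¬¬C ∨ (B ∨ (A ∨ A)) = 4/5 ∨ 4/5 = 4/5
B ∧ A = 4/5 ∧ 2/5 = 2/5
¬(B ∧ A) = ¬2/5 = 3/5
B ∨ B = 4/5 ∨ 4/5 = 4/5
(B ∨ B) → B = 4/5 → 4/5 = 1
¬(B ∧ A) → ((B ∨ B) → B) = 3/5 → 1 = 1
¬(¬(B ∧ A) → ((B ∨ B) → B)) = ¬1 = 0
(¬¬C ∨ (B ∨ (A ∨ A))) ∨ ¬(¬(B ∧ A) → ((B ∨ B) → B)) = 4/5 ∨ 0 = 4/5
A ∨ A = 2/5 ∨ 2/5 = 2/5
C ↔ (A ∨ A) = 4/5 ↔ 2/5 = 3/5
¬(C ↔ (A ∨ A)) = ¬3/5 = 2/5
¬¬(C ↔ (A ∨ A)) = ¬2/5 = 3/5
¬¬¬(C ↔ (A ∨ A)) = ¬3/5 = 2/5
¬¬¬¬(C ↔ (A ∨ A)) = ¬2/5 = 3/5
((¬¬C ∨ (B ∨ (A ∨ A))) ∨ ¬(¬(B ∧ A) → ((B ∨ B) → B))) ∧ ¬¬¬¬(C ↔ (A ∨ A)) = 4/5 ∧ 3/5 = 3/5

3/5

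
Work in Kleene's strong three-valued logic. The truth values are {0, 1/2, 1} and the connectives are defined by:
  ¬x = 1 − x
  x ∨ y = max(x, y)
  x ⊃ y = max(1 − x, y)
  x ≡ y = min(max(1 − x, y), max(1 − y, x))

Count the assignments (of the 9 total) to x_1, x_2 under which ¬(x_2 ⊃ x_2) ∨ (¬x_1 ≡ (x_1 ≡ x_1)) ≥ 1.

3

x_1 = 0, x_2 = 0 ↦ 1  ≥
x_1 = 0, x_2 = 1/2 ↦ 1  ≥
x_1 = 0, x_2 = 1 ↦ 1  ≥
x_1 = 1/2, x_2 = 0 ↦ 1/2  <
x_1 = 1/2, x_2 = 1/2 ↦ 1/2  <
x_1 = 1/2, x_2 = 1 ↦ 1/2  <
x_1 = 1, x_2 = 0 ↦ 0  <
x_1 = 1, x_2 = 1/2 ↦ 1/2  <
x_1 = 1, x_2 = 1 ↦ 0  <
So 3 of the 9 assignments meet the threshold.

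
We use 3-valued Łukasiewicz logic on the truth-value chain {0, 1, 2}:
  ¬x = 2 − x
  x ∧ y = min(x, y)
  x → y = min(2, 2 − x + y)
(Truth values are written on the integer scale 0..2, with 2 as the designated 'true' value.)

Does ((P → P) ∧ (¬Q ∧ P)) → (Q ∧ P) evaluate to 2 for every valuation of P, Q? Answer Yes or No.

Counterexample: take P = 1, Q = 0.
P → P = 1 → 1 = 2
¬Q = ¬0 = 2
¬Q ∧ P = 2 ∧ 1 = 1
(P → P) ∧ (¬Q ∧ P) = 2 ∧ 1 = 1
Q ∧ P = 0 ∧ 1 = 0
((P → P) ∧ (¬Q ∧ P)) → (Q ∧ P) = 1 → 0 = 1
This gives 1 ≠ 2.

No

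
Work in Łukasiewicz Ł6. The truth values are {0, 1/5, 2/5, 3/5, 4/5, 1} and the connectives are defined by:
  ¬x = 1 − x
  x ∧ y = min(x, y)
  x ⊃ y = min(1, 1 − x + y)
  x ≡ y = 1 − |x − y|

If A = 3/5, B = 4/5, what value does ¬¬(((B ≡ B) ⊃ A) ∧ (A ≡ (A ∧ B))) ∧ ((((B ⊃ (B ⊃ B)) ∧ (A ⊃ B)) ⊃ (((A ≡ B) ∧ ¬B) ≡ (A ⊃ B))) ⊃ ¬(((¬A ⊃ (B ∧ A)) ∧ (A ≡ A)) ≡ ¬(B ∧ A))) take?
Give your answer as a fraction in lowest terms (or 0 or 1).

B ≡ B = 4/5 ≡ 4/5 = 1
(B ≡ B) ⊃ A = 1 ⊃ 3/5 = 3/5
A ∧ B = 3/5 ∧ 4/5 = 3/5
A ≡ (A ∧ B) = 3/5 ≡ 3/5 = 1
((B ≡ B) ⊃ A) ∧ (A ≡ (A ∧ B)) = 3/5 ∧ 1 = 3/5
¬(((B ≡ B) ⊃ A) ∧ (A ≡ (A ∧ B))) = ¬3/5 = 2/5
¬¬(((B ≡ B) ⊃ A) ∧ (A ≡ (A ∧ B))) = ¬2/5 = 3/5
B ⊃ B = 4/5 ⊃ 4/5 = 1
B ⊃ (B ⊃ B) = 4/5 ⊃ 1 = 1
A ⊃ B = 3/5 ⊃ 4/5 = 1
(B ⊃ (B ⊃ B)) ∧ (A ⊃ B) = 1 ∧ 1 = 1
A ≡ B = 3/5 ≡ 4/5 = 4/5
¬B = ¬4/5 = 1/5
(A ≡ B) ∧ ¬B = 4/5 ∧ 1/5 = 1/5
A ⊃ B = 3/5 ⊃ 4/5 = 1
((A ≡ B) ∧ ¬B) ≡ (A ⊃ B) = 1/5 ≡ 1 = 1/5
((B ⊃ (B ⊃ B)) ∧ (A ⊃ B)) ⊃ (((A ≡ B) ∧ ¬B) ≡ (A ⊃ B)) = 1 ⊃ 1/5 = 1/5
¬A = ¬3/5 = 2/5
B ∧ A = 4/5 ∧ 3/5 = 3/5
¬A ⊃ (B ∧ A) = 2/5 ⊃ 3/5 = 1
A ≡ A = 3/5 ≡ 3/5 = 1
(¬A ⊃ (B ∧ A)) ∧ (A ≡ A) = 1 ∧ 1 = 1
B ∧ A = 4/5 ∧ 3/5 = 3/5
¬(B ∧ A) = ¬3/5 = 2/5
((¬A ⊃ (B ∧ A)) ∧ (A ≡ A)) ≡ ¬(B ∧ A) = 1 ≡ 2/5 = 2/5
¬(((¬A ⊃ (B ∧ A)) ∧ (A ≡ A)) ≡ ¬(B ∧ A)) = ¬2/5 = 3/5
(((B ⊃ (B ⊃ B)) ∧ (A ⊃ B)) ⊃ (((A ≡ B) ∧ ¬B) ≡ (A ⊃ B))) ⊃ ¬(((¬A ⊃ (B ∧ A)) ∧ (A ≡ A)) ≡ ¬(B ∧ A)) = 1/5 ⊃ 3/5 = 1
¬¬(((B ≡ B) ⊃ A) ∧ (A ≡ (A ∧ B))) ∧ ((((B ⊃ (B ⊃ B)) ∧ (A ⊃ B)) ⊃ (((A ≡ B) ∧ ¬B) ≡ (A ⊃ B))) ⊃ ¬(((¬A ⊃ (B ∧ A)) ∧ (A ≡ A)) ≡ ¬(B ∧ A))) = 3/5 ∧ 1 = 3/5

3/5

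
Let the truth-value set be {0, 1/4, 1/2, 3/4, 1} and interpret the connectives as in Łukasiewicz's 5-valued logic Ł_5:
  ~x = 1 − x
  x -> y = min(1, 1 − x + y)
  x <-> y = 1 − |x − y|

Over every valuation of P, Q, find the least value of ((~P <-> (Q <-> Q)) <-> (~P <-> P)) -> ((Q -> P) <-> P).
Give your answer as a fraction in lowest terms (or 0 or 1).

1/2

Take P = 1/4, Q = 0:
~P = ~1/4 = 3/4
Q <-> Q = 0 <-> 0 = 1
~P <-> (Q <-> Q) = 3/4 <-> 1 = 3/4
~P = ~1/4 = 3/4
~P <-> P = 3/4 <-> 1/4 = 1/2
(~P <-> (Q <-> Q)) <-> (~P <-> P) = 3/4 <-> 1/2 = 3/4
Q -> P = 0 -> 1/4 = 1
(Q -> P) <-> P = 1 <-> 1/4 = 1/4
((~P <-> (Q <-> Q)) <-> (~P <-> P)) -> ((Q -> P) <-> P) = 3/4 -> 1/4 = 1/2
No assignment yields a value below 1/2, so this is the minimum.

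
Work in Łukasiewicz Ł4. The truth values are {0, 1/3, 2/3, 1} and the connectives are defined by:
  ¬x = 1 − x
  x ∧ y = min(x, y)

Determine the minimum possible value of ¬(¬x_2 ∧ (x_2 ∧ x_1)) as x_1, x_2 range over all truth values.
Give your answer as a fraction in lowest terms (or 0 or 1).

2/3

Take x_1 = 1/3, x_2 = 1/3:
¬x_2 = ¬1/3 = 2/3
x_2 ∧ x_1 = 1/3 ∧ 1/3 = 1/3
¬x_2 ∧ (x_2 ∧ x_1) = 2/3 ∧ 1/3 = 1/3
¬(¬x_2 ∧ (x_2 ∧ x_1)) = ¬1/3 = 2/3
No assignment yields a value below 2/3, so this is the minimum.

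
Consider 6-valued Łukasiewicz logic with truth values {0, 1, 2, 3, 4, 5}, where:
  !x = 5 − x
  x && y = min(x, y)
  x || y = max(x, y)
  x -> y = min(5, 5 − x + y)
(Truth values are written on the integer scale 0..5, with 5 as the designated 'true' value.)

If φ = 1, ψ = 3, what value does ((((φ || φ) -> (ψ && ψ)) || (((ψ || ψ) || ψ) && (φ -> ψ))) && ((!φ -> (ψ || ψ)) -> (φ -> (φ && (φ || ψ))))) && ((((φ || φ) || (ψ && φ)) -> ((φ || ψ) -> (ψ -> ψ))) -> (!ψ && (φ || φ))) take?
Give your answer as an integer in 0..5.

1

φ || φ = 1 || 1 = 1
ψ && ψ = 3 && 3 = 3
(φ || φ) -> (ψ && ψ) = 1 -> 3 = 5
ψ || ψ = 3 || 3 = 3
(ψ || ψ) || ψ = 3 || 3 = 3
φ -> ψ = 1 -> 3 = 5
((ψ || ψ) || ψ) && (φ -> ψ) = 3 && 5 = 3
((φ || φ) -> (ψ && ψ)) || (((ψ || ψ) || ψ) && (φ -> ψ)) = 5 || 3 = 5
!φ = !1 = 4
ψ || ψ = 3 || 3 = 3
!φ -> (ψ || ψ) = 4 -> 3 = 4
φ || ψ = 1 || 3 = 3
φ && (φ || ψ) = 1 && 3 = 1
φ -> (φ && (φ || ψ)) = 1 -> 1 = 5
(!φ -> (ψ || ψ)) -> (φ -> (φ && (φ || ψ))) = 4 -> 5 = 5
(((φ || φ) -> (ψ && ψ)) || (((ψ || ψ) || ψ) && (φ -> ψ))) && ((!φ -> (ψ || ψ)) -> (φ -> (φ && (φ || ψ)))) = 5 && 5 = 5
φ || φ = 1 || 1 = 1
ψ && φ = 3 && 1 = 1
(φ || φ) || (ψ && φ) = 1 || 1 = 1
φ || ψ = 1 || 3 = 3
ψ -> ψ = 3 -> 3 = 5
(φ || ψ) -> (ψ -> ψ) = 3 -> 5 = 5
((φ || φ) || (ψ && φ)) -> ((φ || ψ) -> (ψ -> ψ)) = 1 -> 5 = 5
!ψ = !3 = 2
φ || φ = 1 || 1 = 1
!ψ && (φ || φ) = 2 && 1 = 1
(((φ || φ) || (ψ && φ)) -> ((φ || ψ) -> (ψ -> ψ))) -> (!ψ && (φ || φ)) = 5 -> 1 = 1
((((φ || φ) -> (ψ && ψ)) || (((ψ || ψ) || ψ) && (φ -> ψ))) && ((!φ -> (ψ || ψ)) -> (φ -> (φ && (φ || ψ))))) && ((((φ || φ) || (ψ && φ)) -> ((φ || ψ) -> (ψ -> ψ))) -> (!ψ && (φ || φ))) = 5 && 1 = 1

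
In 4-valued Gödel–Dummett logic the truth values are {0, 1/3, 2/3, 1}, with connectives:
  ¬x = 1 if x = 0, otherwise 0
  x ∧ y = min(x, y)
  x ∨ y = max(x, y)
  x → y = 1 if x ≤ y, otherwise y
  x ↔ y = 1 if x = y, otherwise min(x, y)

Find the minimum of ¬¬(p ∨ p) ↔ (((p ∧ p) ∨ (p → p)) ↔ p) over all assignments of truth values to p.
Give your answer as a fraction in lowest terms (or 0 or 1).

1/3

Take p = 1/3:
p ∨ p = 1/3 ∨ 1/3 = 1/3
¬(p ∨ p) = ¬1/3 = 0
¬¬(p ∨ p) = ¬0 = 1
p ∧ p = 1/3 ∧ 1/3 = 1/3
p → p = 1/3 → 1/3 = 1
(p ∧ p) ∨ (p → p) = 1/3 ∨ 1 = 1
((p ∧ p) ∨ (p → p)) ↔ p = 1 ↔ 1/3 = 1/3
¬¬(p ∨ p) ↔ (((p ∧ p) ∨ (p → p)) ↔ p) = 1 ↔ 1/3 = 1/3
No assignment yields a value below 1/3, so this is the minimum.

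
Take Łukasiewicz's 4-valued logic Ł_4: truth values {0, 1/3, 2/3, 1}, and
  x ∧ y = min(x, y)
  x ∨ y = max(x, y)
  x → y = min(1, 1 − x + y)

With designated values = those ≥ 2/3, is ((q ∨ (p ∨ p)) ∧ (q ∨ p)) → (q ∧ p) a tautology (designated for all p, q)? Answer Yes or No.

Counterexample: take p = 0, q = 2/3.
p ∨ p = 0 ∨ 0 = 0
q ∨ (p ∨ p) = 2/3 ∨ 0 = 2/3
q ∨ p = 2/3 ∨ 0 = 2/3
(q ∨ (p ∨ p)) ∧ (q ∨ p) = 2/3 ∧ 2/3 = 2/3
q ∧ p = 2/3 ∧ 0 = 0
((q ∨ (p ∨ p)) ∧ (q ∨ p)) → (q ∧ p) = 2/3 → 0 = 1/3
This gives 1/3, which is below 2/3.

No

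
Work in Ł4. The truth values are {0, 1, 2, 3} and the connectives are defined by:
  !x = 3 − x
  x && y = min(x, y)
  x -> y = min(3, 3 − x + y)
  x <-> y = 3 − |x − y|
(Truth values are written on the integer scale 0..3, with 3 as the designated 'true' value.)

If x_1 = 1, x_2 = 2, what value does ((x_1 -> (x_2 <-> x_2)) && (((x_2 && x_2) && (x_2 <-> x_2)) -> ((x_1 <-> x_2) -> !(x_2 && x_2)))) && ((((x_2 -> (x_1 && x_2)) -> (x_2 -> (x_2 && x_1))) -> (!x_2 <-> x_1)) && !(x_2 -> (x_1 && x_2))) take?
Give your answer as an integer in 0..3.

1

x_2 <-> x_2 = 2 <-> 2 = 3
x_1 -> (x_2 <-> x_2) = 1 -> 3 = 3
x_2 && x_2 = 2 && 2 = 2
x_2 <-> x_2 = 2 <-> 2 = 3
(x_2 && x_2) && (x_2 <-> x_2) = 2 && 3 = 2
x_1 <-> x_2 = 1 <-> 2 = 2
x_2 && x_2 = 2 && 2 = 2
!(x_2 && x_2) = !2 = 1
(x_1 <-> x_2) -> !(x_2 && x_2) = 2 -> 1 = 2
((x_2 && x_2) && (x_2 <-> x_2)) -> ((x_1 <-> x_2) -> !(x_2 && x_2)) = 2 -> 2 = 3
(x_1 -> (x_2 <-> x_2)) && (((x_2 && x_2) && (x_2 <-> x_2)) -> ((x_1 <-> x_2) -> !(x_2 && x_2))) = 3 && 3 = 3
x_1 && x_2 = 1 && 2 = 1
x_2 -> (x_1 && x_2) = 2 -> 1 = 2
x_2 && x_1 = 2 && 1 = 1
x_2 -> (x_2 && x_1) = 2 -> 1 = 2
(x_2 -> (x_1 && x_2)) -> (x_2 -> (x_2 && x_1)) = 2 -> 2 = 3
!x_2 = !2 = 1
!x_2 <-> x_1 = 1 <-> 1 = 3
((x_2 -> (x_1 && x_2)) -> (x_2 -> (x_2 && x_1))) -> (!x_2 <-> x_1) = 3 -> 3 = 3
x_1 && x_2 = 1 && 2 = 1
x_2 -> (x_1 && x_2) = 2 -> 1 = 2
!(x_2 -> (x_1 && x_2)) = !2 = 1
(((x_2 -> (x_1 && x_2)) -> (x_2 -> (x_2 && x_1))) -> (!x_2 <-> x_1)) && !(x_2 -> (x_1 && x_2)) = 3 && 1 = 1
((x_1 -> (x_2 <-> x_2)) && (((x_2 && x_2) && (x_2 <-> x_2)) -> ((x_1 <-> x_2) -> !(x_2 && x_2)))) && ((((x_2 -> (x_1 && x_2)) -> (x_2 -> (x_2 && x_1))) -> (!x_2 <-> x_1)) && !(x_2 -> (x_1 && x_2))) = 3 && 1 = 1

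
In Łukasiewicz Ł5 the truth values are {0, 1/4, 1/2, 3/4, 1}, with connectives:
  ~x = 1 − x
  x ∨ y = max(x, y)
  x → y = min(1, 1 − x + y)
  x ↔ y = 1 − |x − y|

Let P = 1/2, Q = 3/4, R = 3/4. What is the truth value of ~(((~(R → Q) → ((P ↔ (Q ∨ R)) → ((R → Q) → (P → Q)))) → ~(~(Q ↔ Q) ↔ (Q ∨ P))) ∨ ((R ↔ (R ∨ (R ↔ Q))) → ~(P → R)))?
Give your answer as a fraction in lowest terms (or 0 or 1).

R → Q = 3/4 → 3/4 = 1
~(R → Q) = ~1 = 0
Q ∨ R = 3/4 ∨ 3/4 = 3/4
P ↔ (Q ∨ R) = 1/2 ↔ 3/4 = 3/4
R → Q = 3/4 → 3/4 = 1
P → Q = 1/2 → 3/4 = 1
(R → Q) → (P → Q) = 1 → 1 = 1
(P ↔ (Q ∨ R)) → ((R → Q) → (P → Q)) = 3/4 → 1 = 1
~(R → Q) → ((P ↔ (Q ∨ R)) → ((R → Q) → (P → Q))) = 0 → 1 = 1
Q ↔ Q = 3/4 ↔ 3/4 = 1
~(Q ↔ Q) = ~1 = 0
Q ∨ P = 3/4 ∨ 1/2 = 3/4
~(Q ↔ Q) ↔ (Q ∨ P) = 0 ↔ 3/4 = 1/4
~(~(Q ↔ Q) ↔ (Q ∨ P)) = ~1/4 = 3/4
(~(R → Q) → ((P ↔ (Q ∨ R)) → ((R → Q) → (P → Q)))) → ~(~(Q ↔ Q) ↔ (Q ∨ P)) = 1 → 3/4 = 3/4
R ↔ Q = 3/4 ↔ 3/4 = 1
R ∨ (R ↔ Q) = 3/4 ∨ 1 = 1
R ↔ (R ∨ (R ↔ Q)) = 3/4 ↔ 1 = 3/4
P → R = 1/2 → 3/4 = 1
~(P → R) = ~1 = 0
(R ↔ (R ∨ (R ↔ Q))) → ~(P → R) = 3/4 → 0 = 1/4
((~(R → Q) → ((P ↔ (Q ∨ R)) → ((R → Q) → (P → Q)))) → ~(~(Q ↔ Q) ↔ (Q ∨ P))) ∨ ((R ↔ (R ∨ (R ↔ Q))) → ~(P → R)) = 3/4 ∨ 1/4 = 3/4
~(((~(R → Q) → ((P ↔ (Q ∨ R)) → ((R → Q) → (P → Q)))) → ~(~(Q ↔ Q) ↔ (Q ∨ P))) ∨ ((R ↔ (R ∨ (R ↔ Q))) → ~(P → R))) = ~3/4 = 1/4

1/4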